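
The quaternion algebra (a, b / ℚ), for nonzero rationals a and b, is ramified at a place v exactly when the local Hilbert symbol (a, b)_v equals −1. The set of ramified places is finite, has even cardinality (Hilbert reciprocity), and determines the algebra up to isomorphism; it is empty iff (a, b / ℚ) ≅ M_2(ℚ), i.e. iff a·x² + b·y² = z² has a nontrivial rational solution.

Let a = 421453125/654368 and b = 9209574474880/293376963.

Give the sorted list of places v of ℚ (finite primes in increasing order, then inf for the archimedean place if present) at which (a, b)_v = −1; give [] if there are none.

Mod squares: a ≡ 74, b ≡ 1110. Check v ∈ {∞, 2, 3, 5, 11, 13, 29, 31, 37, 41}.
v=31: a=31^0·(≡11), b=31^-2·(≡20) mod 31; (11|31)=-1, (20|31)=+1; (−1)^{0·-2·15}·(-1)^-2·(+1)^0 = +1.
v=3: a=3^6·(≡2), b=3^-1·(≡1) mod 3; (2|3)=-1, (1|3)=+1; (−1)^{6·-1·1}·(-1)^-1·(+1)^6 = -1.
v=11: a=11^-2·(≡7), b=11^-2·(≡2) mod 11; (7|11)=-1, (2|11)=-1; (−1)^{-2·-2·5}·(-1)^-2·(-1)^-2 = +1.
v=5: a=5^6·(≡1), b=5^1·(≡2) mod 5; (1|5)=+1, (2|5)=-1; (−1)^{6·1·2}·(+1)^1·(-1)^6 = +1.
v=41: a=41^0·(≡18), b=41^2·(≡13) mod 41; (18|41)=+1, (13|41)=-1; (−1)^{0·2·20}·(+1)^2·(-1)^0 = +1.
v=29: a=29^0·(≡13), b=29^-2·(≡8) mod 29; (13|29)=+1, (8|29)=-1; (−1)^{0·-2·14}·(+1)^-2·(-1)^0 = +1.
v=∞: 74 > 0 and 1110 > 0  ⇒  (a,b)_∞ = +1.
v=13: a=13^-2·(≡12), b=13^2·(≡11) mod 13; (12|13)=+1, (11|13)=-1; (−1)^{-2·2·6}·(+1)^2·(-1)^-2 = +1.
v=2: v_2(a)=-5, v_2(b)=7; units ≡ 5, 3 (mod 8); ε·ε+αω+βω = 0·1+-5·1+7·1 ≡ 0  ⇒  (a,b)_2 = +1.
v=37: a=37^1·(≡6), b=37^3·(≡36) mod 37; (6|37)=-1, (36|37)=+1; (−1)^{1·3·18}·(-1)^3·(+1)^1 = -1.
Ram(74, 1110) = {3, 37}; no ℚ_3-point on the conic.

[3, 37]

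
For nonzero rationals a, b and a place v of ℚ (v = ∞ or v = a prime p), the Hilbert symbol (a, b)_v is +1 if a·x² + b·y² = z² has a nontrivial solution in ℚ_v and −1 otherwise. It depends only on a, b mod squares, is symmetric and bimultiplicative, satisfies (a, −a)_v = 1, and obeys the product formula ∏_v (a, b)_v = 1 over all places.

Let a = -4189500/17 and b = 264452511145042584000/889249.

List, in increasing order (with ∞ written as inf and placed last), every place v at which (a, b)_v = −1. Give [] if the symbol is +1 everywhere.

(a, b) ≡ (-1615, 25935) mod (ℚ^×)²; places V = {2, 3, 5, 7, 13, 17, 19, 23, 37, 41, ∞}.
(a,b)_37: α=0, u≡18; β=2, v≡2 (mod 37); (18|37)=-1, (2|37)=-1; sign (−1)^0·-1^2·-1^0 = +1.
(a,b)_17: α=-1, u≡14; β=0, v≡10 (mod 17); (14|17)=-1, (10|17)=-1; sign (−1)^0·-1^0·-1^-1 = -1.
(a,b)_13: α=0, u≡9; β=1, v≡8 (mod 13); (9|13)=+1, (8|13)=-1; sign (−1)^0·+1^1·-1^0 = +1.
(a,b)_23: α=0, u≡16; β=-2, v≡20 (mod 23); (16|23)=+1, (20|23)=-1; sign (−1)^0·+1^-2·-1^0 = +1.
(a,b)_3: α=2, u≡2; β=7, v≡2 (mod 3); (2|3)=-1, (2|3)=-1; sign (−1)^0·-1^7·-1^2 = -1.
(a,b)_19: α=1, u≡12; β=5, v≡11 (mod 19); (12|19)=-1, (11|19)=+1; sign (−1)^1·-1^5·+1^1 = +1.
(a,b)_∞: sgn(-1615)=−, sgn(25935)=+, so +1.
(a,b)_7: α=2, u≡4; β=3, v≡2 (mod 7); (4|7)=+1, (2|7)=+1; sign (−1)^0·+1^3·+1^2 = +1.
(a,b)_41: α=0, u≡5; β=-2, v≡37 (mod 41); (5|41)=+1, (37|41)=+1; sign (−1)^0·+1^-2·+1^0 = +1.
(a,b)_2: α=2, β=6; u≡1, v≡7 (mod 8); ε(u)ε(v)=0·1, αω(v)=2·0, βω(u)=6·0; sum ≡ 0  ⇒  +1.
(a,b)_5: α=3, u≡2; β=3, v≡3 (mod 5); (2|5)=-1, (3|5)=-1; sign (−1)^0·-1^3·-1^3 = +1.
|Ram(-1615, 25935)| = 2, even; anisotropic at {3, 17}.

[3, 17]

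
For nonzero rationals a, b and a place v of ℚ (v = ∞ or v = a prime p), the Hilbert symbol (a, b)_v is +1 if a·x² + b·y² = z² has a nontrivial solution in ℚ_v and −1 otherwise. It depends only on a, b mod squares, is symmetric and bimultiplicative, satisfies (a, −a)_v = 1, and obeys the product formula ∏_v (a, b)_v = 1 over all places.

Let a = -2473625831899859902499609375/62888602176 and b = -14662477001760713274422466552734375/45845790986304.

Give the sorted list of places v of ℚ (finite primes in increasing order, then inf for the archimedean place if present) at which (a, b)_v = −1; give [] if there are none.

[7, 11, 13, 19, 29, inf]

Mod squares: a ≡ -1176791, b ≡ -911183. Check v ∈ {∞, 2, 3, 5, 7, 11, 13, 17, 19, 29, 31, 43}.
v=2: v_2(a)=-6, v_2(b)=-6; units ≡ 1, 1 (mod 8); ε·ε+αω+βω = 0·0+-6·0+-6·0 ≡ 0  ⇒  (a,b)_2 = +1.
v=43: a=43^-2·(≡26), b=43^-2·(≡3) mod 43; (26|43)=-1, (3|43)=-1; (−1)^{-2·-2·21}·(-1)^-2·(-1)^-2 = +1.
v=∞: -1176791 < 0 and -911183 < 0  ⇒  (a,b)_∞ = -1.
v=5: a=5^8·(≡1), b=5^12·(≡3) mod 5; (1|5)=+1, (3|5)=-1; (−1)^{8·12·2}·(+1)^12·(-1)^8 = +1.
v=13: a=13^2·(≡11), b=13^3·(≡11) mod 13; (11|13)=-1, (11|13)=-1; (−1)^{2·3·6}·(-1)^3·(-1)^2 = -1.
v=3: a=3^-12·(≡1), b=3^-18·(≡1) mod 3; (1|3)=+1, (1|3)=+1; (−1)^{-12·-18·1}·(+1)^-18·(+1)^-12 = +1.
v=7: a=7^5·(≡5), b=7^1·(≡6) mod 7; (5|7)=-1, (6|7)=-1; (−1)^{5·1·3}·(-1)^1·(-1)^5 = -1.
v=19: a=19^4·(≡13), b=19^5·(≡8) mod 19; (13|19)=-1, (8|19)=-1; (−1)^{4·5·9}·(-1)^5·(-1)^4 = -1.
v=31: a=31^1·(≡14), b=31^1·(≡30) mod 31; (14|31)=+1, (30|31)=-1; (−1)^{1·1·15}·(+1)^1·(-1)^1 = +1.
v=17: a=17^1·(≡16), b=17^3·(≡1) mod 17; (16|17)=+1, (1|17)=+1; (−1)^{1·3·8}·(+1)^3·(+1)^1 = +1.
v=29: a=29^3·(≡26), b=29^4·(≡18) mod 29; (26|29)=-1, (18|29)=-1; (−1)^{3·4·14}·(-1)^4·(-1)^3 = -1.
v=11: a=11^3·(≡1), b=11^4·(≡6) mod 11; (1|11)=+1, (6|11)=-1; (−1)^{3·4·5}·(+1)^4·(-1)^3 = -1.
Ram(-1176791, -911183) = {7, 11, 13, 19, 29, ∞}; no ℚ_7-point on the conic.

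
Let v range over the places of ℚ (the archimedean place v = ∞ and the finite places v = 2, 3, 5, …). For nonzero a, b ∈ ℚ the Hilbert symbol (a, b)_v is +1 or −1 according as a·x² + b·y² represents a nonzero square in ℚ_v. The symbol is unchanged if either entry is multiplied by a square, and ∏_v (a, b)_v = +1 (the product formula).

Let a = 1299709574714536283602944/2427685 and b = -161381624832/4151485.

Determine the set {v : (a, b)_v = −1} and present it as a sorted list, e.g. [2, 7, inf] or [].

Mod squares: a ≡ 1374365, b ≡ -4123095. Check v ∈ {∞, 2, 3, 5, 13, 17, 19, 23, 37}.
v=5: a=5^-1·(≡2), b=5^-1·(≡4) mod 5; (2|5)=-1, (4|5)=+1; (−1)^{-1·-1·2}·(-1)^-1·(+1)^-1 = -1.
v=23: a=23^3·(≡6), b=23^1·(≡17) mod 23; (6|23)=+1, (17|23)=-1; (−1)^{3·1·11}·(+1)^1·(-1)^3 = +1.
v=∞: 1374365 > 0 and -4123095 < 0  ⇒  (a,b)_∞ = +1.
v=3: a=3^2·(≡2), b=3^3·(≡1) mod 3; (2|3)=-1, (1|3)=+1; (−1)^{2·3·1}·(-1)^3·(+1)^2 = -1.
v=2: v_2(a)=18, v_2(b)=10; units ≡ 5, 1 (mod 8); ε·ε+αω+βω = 0·0+18·0+10·1 ≡ 0  ⇒  (a,b)_2 = +1.
v=17: a=17^-1·(≡7), b=17^-3·(≡13) mod 17; (7|17)=-1, (13|17)=+1; (−1)^{-1·-3·8}·(-1)^-3·(+1)^-1 = -1.
v=13: a=13^-4·(≡6), b=13^-2·(≡5) mod 13; (6|13)=-1, (5|13)=-1; (−1)^{-4·-2·6}·(-1)^-2·(-1)^-4 = +1.
v=37: a=37^3·(≡28), b=37^1·(≡9) mod 37; (28|37)=+1, (9|37)=+1; (−1)^{3·1·18}·(+1)^1·(+1)^3 = +1.
v=19: a=19^7·(≡3), b=19^3·(≡3) mod 19; (3|19)=-1, (3|19)=-1; (−1)^{7·3·9}·(-1)^3·(-1)^7 = -1.
(1374365, -4123095 / ℚ) ramifies at {3, 5, 17, 19}: a division algebra.

[3, 5, 17, 19]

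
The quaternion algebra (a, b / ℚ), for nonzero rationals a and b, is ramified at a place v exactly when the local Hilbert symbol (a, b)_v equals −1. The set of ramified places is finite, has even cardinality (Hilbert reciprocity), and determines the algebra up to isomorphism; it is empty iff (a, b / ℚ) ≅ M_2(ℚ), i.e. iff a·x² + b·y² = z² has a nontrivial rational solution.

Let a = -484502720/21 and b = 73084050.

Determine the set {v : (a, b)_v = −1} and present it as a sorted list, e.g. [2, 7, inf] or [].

[3, 5]

Mod squares: a ≡ -3255, b ≡ 2. Check v ∈ {∞, 2, 3, 5, 7, 13, 17, 31}.
v=31: a=31^1·(≡16), b=31^2·(≡7) mod 31; (16|31)=+1, (7|31)=+1; (−1)^{1·2·15}·(+1)^2·(+1)^1 = +1.
v=7: a=7^-1·(≡4), b=7^0·(≡4) mod 7; (4|7)=+1, (4|7)=+1; (−1)^{-1·0·3}·(+1)^0·(+1)^-1 = +1.
v=∞: -3255 < 0 and 2 > 0  ⇒  (a,b)_∞ = +1.
v=17: a=17^2·(≡15), b=17^0·(≡13) mod 17; (15|17)=+1, (13|17)=+1; (−1)^{2·0·8}·(+1)^0·(+1)^2 = +1.
v=13: a=13^2·(≡11), b=13^2·(≡5) mod 13; (11|13)=-1, (5|13)=-1; (−1)^{2·2·6}·(-1)^2·(-1)^2 = +1.
v=3: a=3^-1·(≡1), b=3^2·(≡2) mod 3; (1|3)=+1, (2|3)=-1; (−1)^{-1·2·1}·(+1)^2·(-1)^-1 = -1.
v=5: a=5^1·(≡1), b=5^2·(≡2) mod 5; (1|5)=+1, (2|5)=-1; (−1)^{1·2·2}·(+1)^2·(-1)^1 = -1.
v=2: v_2(a)=6, v_2(b)=1; units ≡ 1, 1 (mod 8); ε·ε+αω+βω = 0·0+6·0+1·0 ≡ 0  ⇒  (a,b)_2 = +1.
Ram(-3255, 2) = {3, 5}; no ℚ_3-point on the conic.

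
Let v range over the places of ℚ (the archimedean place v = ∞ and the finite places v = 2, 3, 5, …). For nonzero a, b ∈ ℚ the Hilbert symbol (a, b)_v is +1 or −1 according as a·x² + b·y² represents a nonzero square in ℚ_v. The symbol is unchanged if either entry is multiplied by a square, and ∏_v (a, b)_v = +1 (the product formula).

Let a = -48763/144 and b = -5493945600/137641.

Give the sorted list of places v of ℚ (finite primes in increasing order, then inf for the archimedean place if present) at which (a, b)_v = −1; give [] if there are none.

Mod squares: a ≡ -403, b ≡ -95381. Check v ∈ {∞, 2, 3, 5, 7, 11, 13, 23, 29, 31, 53}.
v=∞: -403 < 0 and -95381 < 0  ⇒  (a,b)_∞ = -1.
v=23: a=23^0·(≡11), b=23^1·(≡4) mod 23; (11|23)=-1, (4|23)=+1; (−1)^{0·1·11}·(-1)^1·(+1)^0 = -1.
v=2: v_2(a)=-4, v_2(b)=8; units ≡ 5, 3 (mod 8); ε·ε+αω+βω = 0·1+-4·1+8·1 ≡ 0  ⇒  (a,b)_2 = +1.
v=3: a=3^-2·(≡2), b=3^2·(≡1) mod 3; (2|3)=-1, (1|3)=+1; (−1)^{-2·2·1}·(-1)^2·(+1)^-2 = +1.
v=29: a=29^0·(≡14), b=29^1·(≡27) mod 29; (14|29)=-1, (27|29)=-1; (−1)^{0·1·14}·(-1)^1·(-1)^0 = -1.
v=13: a=13^1·(≡6), b=13^1·(≡8) mod 13; (6|13)=-1, (8|13)=-1; (−1)^{1·1·6}·(-1)^1·(-1)^1 = +1.
v=31: a=31^1·(≡19), b=31^0·(≡12) mod 31; (19|31)=+1, (12|31)=-1; (−1)^{1·0·15}·(+1)^0·(-1)^1 = -1.
v=53: a=53^0·(≡32), b=53^-2·(≡39) mod 53; (32|53)=-1, (39|53)=-1; (−1)^{0·-2·26}·(-1)^-2·(-1)^0 = +1.
v=11: a=11^2·(≡4), b=11^1·(≡6) mod 11; (4|11)=+1, (6|11)=-1; (−1)^{2·1·5}·(+1)^1·(-1)^2 = +1.
v=7: a=7^0·(≡5), b=7^-2·(≡2) mod 7; (5|7)=-1, (2|7)=+1; (−1)^{0·-2·3}·(-1)^-2·(+1)^0 = +1.
v=5: a=5^0·(≡3), b=5^2·(≡1) mod 5; (3|5)=-1, (1|5)=+1; (−1)^{0·2·2}·(-1)^2·(+1)^0 = +1.
(-403, -95381 / ℚ) ramifies at {23, 29, 31, ∞}: a division algebra.

[23, 29, 31, inf]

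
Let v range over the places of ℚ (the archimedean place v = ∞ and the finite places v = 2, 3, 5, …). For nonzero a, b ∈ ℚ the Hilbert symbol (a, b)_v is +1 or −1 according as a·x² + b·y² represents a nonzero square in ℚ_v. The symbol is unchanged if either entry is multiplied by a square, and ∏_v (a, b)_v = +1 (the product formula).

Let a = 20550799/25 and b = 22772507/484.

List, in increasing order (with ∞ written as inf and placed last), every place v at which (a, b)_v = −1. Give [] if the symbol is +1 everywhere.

[2, 19, 37, 41]

(a, b) ≡ (20550799, 13547) mod (ℚ^×)²; places V = {2, 5, 11, 19, 23, 31, 37, 41, ∞}.
(a,b)_5: α=-2, u≡4; β=0, v≡3 (mod 5); (4|5)=+1, (3|5)=-1; sign (−1)^0·+1^0·-1^-2 = +1.
(a,b)_19: α=1, u≡14; β=1, v≡10 (mod 19); (14|19)=-1, (10|19)=-1; sign (−1)^1·-1^1·-1^1 = -1.
(a,b)_41: α=1, u≡35; β=2, v≡3 (mod 41); (35|41)=-1, (3|41)=-1; sign (−1)^0·-1^2·-1^1 = -1.
(a,b)_2: α=0, β=-2; u≡7, v≡3 (mod 8); ε(u)ε(v)=1·1, αω(v)=0·1, βω(u)=-2·0; sum ≡ 1  ⇒  -1.
(a,b)_∞: sgn(20550799)=+, sgn(13547)=+, so +1.
(a,b)_23: α=1, u≡16; β=1, v≡5 (mod 23); (16|23)=+1, (5|23)=-1; sign (−1)^1·+1^1·-1^1 = +1.
(a,b)_37: α=1, u≡23; β=0, v≡2 (mod 37); (23|37)=-1, (2|37)=-1; sign (−1)^0·-1^0·-1^1 = -1.
(a,b)_11: α=0, u≡9; β=-2, v≡8 (mod 11); (9|11)=+1, (8|11)=-1; sign (−1)^0·+1^-2·-1^0 = +1.
(a,b)_31: α=1, u≡1; β=1, v≡6 (mod 31); (1|31)=+1, (6|31)=-1; sign (−1)^1·+1^1·-1^1 = +1.
(20550799, 13547 / ℚ) ramifies at {2, 19, 37, 41}: a division algebra.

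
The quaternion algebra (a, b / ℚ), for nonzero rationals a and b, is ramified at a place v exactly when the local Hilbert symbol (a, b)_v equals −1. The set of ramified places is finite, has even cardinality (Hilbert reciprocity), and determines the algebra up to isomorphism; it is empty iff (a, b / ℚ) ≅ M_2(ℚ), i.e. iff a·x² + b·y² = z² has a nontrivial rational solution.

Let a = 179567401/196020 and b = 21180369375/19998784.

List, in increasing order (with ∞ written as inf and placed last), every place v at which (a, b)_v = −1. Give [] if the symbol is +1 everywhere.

Mod squares: a ≡ 2405, b ≡ 31119. Check v ∈ {∞, 2, 3, 5, 11, 13, 23, 37, 41, 43, 47}.
v=∞: 2405 > 0 and 31119 > 0  ⇒  (a,b)_∞ = +1.
v=47: a=47^2·(≡4), b=47^0·(≡45) mod 47; (4|47)=+1, (45|47)=-1; (−1)^{2·0·23}·(+1)^0·(-1)^2 = +1.
v=43: a=43^0·(≡15), b=43^-2·(≡33) mod 43; (15|43)=+1, (33|43)=-1; (−1)^{0·-2·21}·(+1)^-2·(-1)^0 = +1.
v=3: a=3^-4·(≡2), b=3^3·(≡2) mod 3; (2|3)=-1, (2|3)=-1; (−1)^{-4·3·1}·(-1)^3·(-1)^-4 = -1.
v=2: v_2(a)=-2, v_2(b)=-6; units ≡ 5, 7 (mod 8); ε·ε+αω+βω = 0·1+-2·0+-6·1 ≡ 0  ⇒  (a,b)_2 = +1.
v=41: a=41^0·(≡12), b=41^1·(≡31) mod 41; (12|41)=-1, (31|41)=+1; (−1)^{0·1·20}·(-1)^1·(+1)^0 = -1.
v=23: a=23^0·(≡12), b=23^1·(≡7) mod 23; (12|23)=+1, (7|23)=-1; (−1)^{0·1·11}·(+1)^1·(-1)^0 = +1.
v=11: a=11^-2·(≡8), b=11^3·(≡10) mod 11; (8|11)=-1, (10|11)=-1; (−1)^{-2·3·5}·(-1)^3·(-1)^-2 = -1.
v=13: a=13^3·(≡9), b=13^-2·(≡10) mod 13; (9|13)=+1, (10|13)=+1; (−1)^{3·-2·6}·(+1)^-2·(+1)^3 = +1.
v=37: a=37^1·(≡1), b=37^0·(≡23) mod 37; (1|37)=+1, (23|37)=-1; (−1)^{1·0·18}·(+1)^0·(-1)^1 = -1.
v=5: a=5^-1·(≡4), b=5^4·(≡4) mod 5; (4|5)=+1, (4|5)=+1; (−1)^{-1·4·2}·(+1)^4·(+1)^-1 = +1.
Ram(2405, 31119) = {3, 11, 37, 41}; no ℚ_3-point on the conic.

[3, 11, 37, 41]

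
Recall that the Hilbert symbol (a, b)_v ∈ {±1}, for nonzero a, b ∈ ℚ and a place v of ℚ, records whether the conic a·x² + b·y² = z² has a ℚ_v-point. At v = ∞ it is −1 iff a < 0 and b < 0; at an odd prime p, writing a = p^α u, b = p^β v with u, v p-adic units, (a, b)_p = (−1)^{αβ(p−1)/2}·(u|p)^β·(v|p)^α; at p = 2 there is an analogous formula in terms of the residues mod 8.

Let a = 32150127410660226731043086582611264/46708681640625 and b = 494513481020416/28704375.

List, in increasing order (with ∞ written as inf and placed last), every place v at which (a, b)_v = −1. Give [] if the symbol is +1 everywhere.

[13, 19]

(a, b) ≡ (2915341, 20407387) mod (ℚ^×)²; places V = {2, 3, 5, 7, 11, 13, 19, 23, 29, 37, ∞}.
(a,b)_5: α=-10, u≡1; β=-4, v≡3 (mod 5); (1|5)=+1, (3|5)=-1; sign (−1)^0·+1^-4·-1^-10 = +1.
(a,b)_23: α=2, u≡17; β=0, v≡8 (mod 23); (17|23)=-1, (8|23)=+1; sign (−1)^0·-1^0·+1^2 = +1.
(a,b)_7: α=0, u≡4; β=-1, v≡1 (mod 7); (4|7)=+1, (1|7)=+1; sign (−1)^0·+1^-1·+1^0 = +1.
(a,b)_2: α=6, β=10; u≡5, v≡3 (mod 8); ε(u)ε(v)=0·1, αω(v)=6·1, βω(u)=10·1; sum ≡ 0  ⇒  +1.
(a,b)_∞: sgn(2915341)=+, sgn(20407387)=+, so +1.
(a,b)_19: α=3, u≡15; β=1, v≡15 (mod 19); (15|19)=-1, (15|19)=-1; sign (−1)^1·-1^1·-1^3 = -1.
(a,b)_3: α=-14, u≡1; β=-8, v≡1 (mod 3); (1|3)=+1, (1|3)=+1; sign (−1)^0·+1^-8·+1^-14 = +1.
(a,b)_37: α=7, u≡22; β=3, v≡23 (mod 37); (22|37)=-1, (23|37)=-1; sign (−1)^0·-1^3·-1^7 = +1.
(a,b)_11: α=5, u≡8; β=3, v≡1 (mod 11); (8|11)=-1, (1|11)=+1; sign (−1)^1·-1^3·+1^5 = +1.
(a,b)_13: α=5, u≡8; β=1, v≡12 (mod 13); (8|13)=-1, (12|13)=+1; sign (−1)^0·-1^1·+1^5 = -1.
(a,b)_29: α=3, u≡26; β=1, v≡19 (mod 29); (26|29)=-1, (19|29)=-1; sign (−1)^0·-1^1·-1^3 = +1.
|Ram(2915341, 20407387)| = 2, even; anisotropic at {13, 19}.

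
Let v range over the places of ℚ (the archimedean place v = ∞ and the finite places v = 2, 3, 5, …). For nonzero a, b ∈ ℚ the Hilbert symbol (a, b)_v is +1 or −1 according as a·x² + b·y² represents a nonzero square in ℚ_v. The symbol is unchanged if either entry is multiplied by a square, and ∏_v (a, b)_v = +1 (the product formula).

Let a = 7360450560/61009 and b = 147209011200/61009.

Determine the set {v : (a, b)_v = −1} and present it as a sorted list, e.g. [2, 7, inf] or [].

[5, 17]

Mod squares: a ≡ 2465, b ≡ 493. Check v ∈ {∞, 2, 3, 5, 13, 17, 19, 29}.
v=2: v_2(a)=12, v_2(b)=14; units ≡ 1, 5 (mod 8); ε·ε+αω+βω = 0·0+12·1+14·0 ≡ 0  ⇒  (a,b)_2 = +1.
v=29: a=29^1·(≡8), b=29^1·(≡15) mod 29; (8|29)=-1, (15|29)=-1; (−1)^{1·1·14}·(-1)^1·(-1)^1 = +1.
v=17: a=17^1·(≡4), b=17^1·(≡12) mod 17; (4|17)=+1, (12|17)=-1; (−1)^{1·1·8}·(+1)^1·(-1)^1 = -1.
v=5: a=5^1·(≡3), b=5^2·(≡2) mod 5; (3|5)=-1, (2|5)=-1; (−1)^{1·2·2}·(-1)^2·(-1)^1 = -1.
v=13: a=13^-2·(≡6), b=13^-2·(≡3) mod 13; (6|13)=-1, (3|13)=+1; (−1)^{-2·-2·6}·(-1)^-2·(+1)^-2 = +1.
v=19: a=19^-2·(≡12), b=19^-2·(≡12) mod 19; (12|19)=-1, (12|19)=-1; (−1)^{-2·-2·9}·(-1)^-2·(-1)^-2 = +1.
v=∞: 2465 > 0 and 493 > 0  ⇒  (a,b)_∞ = +1.
v=3: a=3^6·(≡2), b=3^6·(≡1) mod 3; (2|3)=-1, (1|3)=+1; (−1)^{6·6·1}·(-1)^6·(+1)^6 = +1.
(2465, 493 / ℚ) ramifies at {5, 17}: a division algebra.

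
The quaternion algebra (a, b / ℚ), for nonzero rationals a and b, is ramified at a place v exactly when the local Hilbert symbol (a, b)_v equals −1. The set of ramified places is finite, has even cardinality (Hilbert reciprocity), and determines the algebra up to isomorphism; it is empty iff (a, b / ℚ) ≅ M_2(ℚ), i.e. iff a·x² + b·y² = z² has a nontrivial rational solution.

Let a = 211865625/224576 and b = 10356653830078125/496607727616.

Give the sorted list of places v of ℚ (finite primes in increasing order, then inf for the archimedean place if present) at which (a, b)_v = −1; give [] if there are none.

Mod squares: a ≡ 13485, b ≡ 5. Check v ∈ {∞, 2, 3, 5, 7, 11, 13, 29, 31}.
v=∞: 13485 > 0 and 5 > 0  ⇒  (a,b)_∞ = +1.
v=2: v_2(a)=-6, v_2(b)=-12; units ≡ 5, 5 (mod 8); ε·ε+αω+βω = 0·0+-6·1+-12·1 ≡ 0  ⇒  (a,b)_2 = +1.
v=31: a=31^1·(≡7), b=31^2·(≡4) mod 31; (7|31)=+1, (4|31)=+1; (−1)^{1·2·15}·(+1)^2·(+1)^1 = +1.
v=5: a=5^5·(≡2), b=5^9·(≡1) mod 5; (2|5)=-1, (1|5)=+1; (−1)^{5·9·2}·(-1)^9·(+1)^5 = -1.
v=11: a=11^-2·(≡6), b=11^-4·(≡3) mod 11; (6|11)=-1, (3|11)=+1; (−1)^{-2·-4·5}·(-1)^-4·(+1)^-2 = +1.
v=13: a=13^0·(≡10), b=13^-2·(≡6) mod 13; (10|13)=+1, (6|13)=-1; (−1)^{0·-2·6}·(+1)^-2·(-1)^0 = +1.
v=29: a=29^-1·(≡6), b=29^2·(≡7) mod 29; (6|29)=+1, (7|29)=+1; (−1)^{-1·2·14}·(+1)^2·(+1)^-1 = +1.
v=7: a=7^0·(≡3), b=7^-2·(≡6) mod 7; (3|7)=-1, (6|7)=-1; (−1)^{0·-2·3}·(-1)^-2·(-1)^0 = +1.
v=3: a=3^7·(≡1), b=3^8·(≡2) mod 3; (1|3)=+1, (2|3)=-1; (−1)^{7·8·1}·(+1)^8·(-1)^7 = -1.
|Ram(13485, 5)| = 2, even; anisotropic at {3, 5}.

[3, 5]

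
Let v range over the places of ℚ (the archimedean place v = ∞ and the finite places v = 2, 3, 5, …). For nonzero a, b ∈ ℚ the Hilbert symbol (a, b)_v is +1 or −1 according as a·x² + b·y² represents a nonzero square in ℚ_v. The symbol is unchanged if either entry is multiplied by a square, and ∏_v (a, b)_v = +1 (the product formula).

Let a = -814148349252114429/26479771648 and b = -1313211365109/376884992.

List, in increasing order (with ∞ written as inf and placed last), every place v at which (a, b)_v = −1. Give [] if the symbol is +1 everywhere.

Mod squares: a ≡ -13005833, b ≡ -184667. Check v ∈ {∞, 2, 3, 7, 11, 17, 19, 23, 29, 31, 37}.
v=31: a=31^1·(≡23), b=31^1·(≡27) mod 31; (23|31)=-1, (27|31)=-1; (−1)^{1·1·15}·(-1)^1·(-1)^1 = -1.
v=11: a=11^-2·(≡2), b=11^-2·(≡9) mod 11; (2|11)=-1, (9|11)=+1; (−1)^{-2·-2·5}·(-1)^-2·(+1)^-2 = +1.
v=19: a=19^-2·(≡16), b=19^0·(≡8) mod 19; (16|19)=+1, (8|19)=-1; (−1)^{-2·0·9}·(+1)^0·(-1)^-2 = +1.
v=17: a=17^3·(≡2), b=17^0·(≡4) mod 17; (2|17)=+1, (4|17)=+1; (−1)^{3·0·8}·(+1)^0·(+1)^3 = +1.
v=37: a=37^-1·(≡3), b=37^1·(≡16) mod 37; (3|37)=+1, (16|37)=+1; (−1)^{-1·1·18}·(+1)^1·(+1)^-1 = +1.
v=23: a=23^1·(≡7), b=23^-3·(≡5) mod 23; (7|23)=-1, (5|23)=-1; (−1)^{1·-3·11}·(-1)^-3·(-1)^1 = -1.
v=29: a=29^3·(≡17), b=29^2·(≡24) mod 29; (17|29)=-1, (24|29)=+1; (−1)^{3·2·14}·(-1)^2·(+1)^3 = +1.
v=3: a=3^4·(≡1), b=3^4·(≡1) mod 3; (1|3)=+1, (1|3)=+1; (−1)^{4·4·1}·(+1)^4·(+1)^4 = +1.
v=7: a=7^6·(≡3), b=7^5·(≡4) mod 7; (3|7)=-1, (4|7)=+1; (−1)^{6·5·3}·(-1)^5·(+1)^6 = -1.
v=∞: -13005833 < 0 and -184667 < 0  ⇒  (a,b)_∞ = -1.
v=2: v_2(a)=-14, v_2(b)=-8; units ≡ 7, 5 (mod 8); ε·ε+αω+βω = 1·0+-14·1+-8·0 ≡ 0  ⇒  (a,b)_2 = +1.
(-13005833, -184667 / ℚ) ramifies at {7, 23, 31, ∞}: a division algebra.

[7, 23, 31, inf]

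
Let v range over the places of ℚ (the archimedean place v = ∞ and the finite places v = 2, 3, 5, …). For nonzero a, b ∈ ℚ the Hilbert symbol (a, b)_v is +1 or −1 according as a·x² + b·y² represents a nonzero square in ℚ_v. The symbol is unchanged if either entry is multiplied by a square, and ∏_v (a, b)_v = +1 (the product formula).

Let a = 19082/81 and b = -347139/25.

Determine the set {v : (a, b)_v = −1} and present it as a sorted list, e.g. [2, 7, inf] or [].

[2, 3, 7, 13, 23, 43]

Mod squares: a ≡ 19082, b ≡ -38571. Check v ∈ {∞, 2, 3, 5, 7, 13, 23, 29, 43, 47}.
v=3: a=3^-4·(≡2), b=3^3·(≡1) mod 3; (2|3)=-1, (1|3)=+1; (−1)^{-4·3·1}·(-1)^3·(+1)^-4 = -1.
v=13: a=13^0·(≡8), b=13^1·(≡1) mod 13; (8|13)=-1, (1|13)=+1; (−1)^{0·1·6}·(-1)^1·(+1)^0 = -1.
v=7: a=7^1·(≡6), b=7^0·(≡3) mod 7; (6|7)=-1, (3|7)=-1; (−1)^{1·0·3}·(-1)^0·(-1)^1 = -1.
v=∞: 19082 > 0 and -38571 < 0  ⇒  (a,b)_∞ = +1.
v=29: a=29^1·(≡16), b=29^0·(≡24) mod 29; (16|29)=+1, (24|29)=+1; (−1)^{1·0·14}·(+1)^0·(+1)^1 = +1.
v=23: a=23^0·(≡7), b=23^1·(≡9) mod 23; (7|23)=-1, (9|23)=+1; (−1)^{0·1·11}·(-1)^1·(+1)^0 = -1.
v=5: a=5^0·(≡2), b=5^-2·(≡1) mod 5; (2|5)=-1, (1|5)=+1; (−1)^{0·-2·2}·(-1)^-2·(+1)^0 = +1.
v=2: v_2(a)=1, v_2(b)=0; units ≡ 5, 5 (mod 8); ε·ε+αω+βω = 0·0+1·1+0·1 ≡ 1  ⇒  (a,b)_2 = -1.
v=43: a=43^0·(≡2), b=43^1·(≡40) mod 43; (2|43)=-1, (40|43)=+1; (−1)^{0·1·21}·(-1)^1·(+1)^0 = -1.
v=47: a=47^1·(≡23), b=47^0·(≡2) mod 47; (23|47)=-1, (2|47)=+1; (−1)^{1·0·23}·(-1)^0·(+1)^1 = +1.
Ram(19082, -38571) = {2, 3, 7, 13, 23, 43}; no ℚ_2-point on the conic.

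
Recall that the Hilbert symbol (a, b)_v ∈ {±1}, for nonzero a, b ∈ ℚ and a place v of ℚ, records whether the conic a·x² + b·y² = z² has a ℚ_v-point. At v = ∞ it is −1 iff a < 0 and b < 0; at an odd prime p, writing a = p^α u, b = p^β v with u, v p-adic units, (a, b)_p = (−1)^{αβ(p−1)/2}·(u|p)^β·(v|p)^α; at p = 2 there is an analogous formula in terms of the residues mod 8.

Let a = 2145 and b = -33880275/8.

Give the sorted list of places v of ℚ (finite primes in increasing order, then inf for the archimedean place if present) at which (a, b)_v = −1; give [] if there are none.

(a, b) ≡ (2145, -22) mod (ℚ^×)²; places V = {2, 3, 5, 11, 13, ∞}.
(a,b)_11: α=1, u≡8; β=1, v≡1 (mod 11); (8|11)=-1, (1|11)=+1; sign (−1)^1·-1^1·+1^1 = +1.
(a,b)_5: α=1, u≡4; β=2, v≡3 (mod 5); (4|5)=+1, (3|5)=-1; sign (−1)^0·+1^2·-1^1 = -1.
(a,b)_3: α=1, u≡1; β=6, v≡2 (mod 3); (1|3)=+1, (2|3)=-1; sign (−1)^0·+1^6·-1^1 = -1.
(a,b)_13: α=1, u≡9; β=2, v≡3 (mod 13); (9|13)=+1, (3|13)=+1; sign (−1)^0·+1^2·+1^1 = +1.
(a,b)_2: α=0, β=-3; u≡1, v≡5 (mod 8); ε(u)ε(v)=0·0, αω(v)=0·1, βω(u)=-3·0; sum ≡ 0  ⇒  +1.
(a,b)_∞: sgn(2145)=+, sgn(-22)=−, so +1.
(2145, -22 / ℚ) ramifies at {3, 5}: a division algebra.

[3, 5]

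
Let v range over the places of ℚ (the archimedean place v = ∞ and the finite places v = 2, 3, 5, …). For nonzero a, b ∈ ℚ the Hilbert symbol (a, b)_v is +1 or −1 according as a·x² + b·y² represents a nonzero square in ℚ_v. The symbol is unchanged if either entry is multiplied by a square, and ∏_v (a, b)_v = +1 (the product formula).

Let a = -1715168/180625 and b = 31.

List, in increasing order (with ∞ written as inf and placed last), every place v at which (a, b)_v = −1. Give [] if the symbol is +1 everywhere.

[7, 13, 19, 31]

(a, b) ≡ (-107198, 31) mod (ℚ^×)²; places V = {2, 5, 7, 13, 17, 19, 31, ∞}.
(a,b)_5: α=-4, u≡3; β=0, v≡1 (mod 5); (3|5)=-1, (1|5)=+1; sign (−1)^0·-1^0·+1^-4 = +1.
(a,b)_∞: sgn(-107198)=−, sgn(31)=+, so +1.
(a,b)_19: α=1, u≡17; β=0, v≡12 (mod 19); (17|19)=+1, (12|19)=-1; sign (−1)^0·+1^0·-1^1 = -1.
(a,b)_7: α=1, u≡1; β=0, v≡3 (mod 7); (1|7)=+1, (3|7)=-1; sign (−1)^0·+1^0·-1^1 = -1.
(a,b)_31: α=1, u≡2; β=1, v≡1 (mod 31); (2|31)=+1, (1|31)=+1; sign (−1)^1·+1^1·+1^1 = -1.
(a,b)_17: α=-2, u≡1; β=0, v≡14 (mod 17); (1|17)=+1, (14|17)=-1; sign (−1)^0·+1^0·-1^-2 = +1.
(a,b)_2: α=5, β=0; u≡1, v≡7 (mod 8); ε(u)ε(v)=0·1, αω(v)=5·0, βω(u)=0·0; sum ≡ 0  ⇒  +1.
(a,b)_13: α=1, u≡9; β=0, v≡5 (mod 13); (9|13)=+1, (5|13)=-1; sign (−1)^0·+1^0·-1^1 = -1.
(-107198, 31 / ℚ) ramifies at {7, 13, 19, 31}: a division algebra.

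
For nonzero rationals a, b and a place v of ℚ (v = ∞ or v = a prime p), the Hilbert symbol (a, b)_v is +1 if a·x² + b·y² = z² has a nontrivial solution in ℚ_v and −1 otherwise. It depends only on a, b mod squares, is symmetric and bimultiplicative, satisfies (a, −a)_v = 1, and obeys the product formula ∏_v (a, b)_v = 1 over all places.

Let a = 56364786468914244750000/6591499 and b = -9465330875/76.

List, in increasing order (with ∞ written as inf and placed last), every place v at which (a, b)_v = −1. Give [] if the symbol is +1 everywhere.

[13, 19]

Mod squares: a ≡ 5681, b ≡ -665. Check v ∈ {∞, 2, 3, 5, 7, 11, 13, 19, 23, 31}.
v=2: v_2(a)=4, v_2(b)=-2; units ≡ 1, 7 (mod 8); ε·ε+αω+βω = 0·1+4·0+-2·0 ≡ 0  ⇒  (a,b)_2 = +1.
v=11: a=11^6·(≡9), b=11^2·(≡2) mod 11; (9|11)=+1, (2|11)=-1; (−1)^{6·2·5}·(+1)^2·(-1)^6 = +1.
v=19: a=19^-3·(≡3), b=19^-1·(≡18) mod 19; (3|19)=-1, (18|19)=-1; (−1)^{-3·-1·9}·(-1)^-1·(-1)^-3 = -1.
v=31: a=31^-2·(≡9), b=31^0·(≡11) mod 31; (9|31)=+1, (11|31)=-1; (−1)^{-2·0·15}·(+1)^0·(-1)^-2 = +1.
v=∞: 5681 > 0 and -665 < 0  ⇒  (a,b)_∞ = +1.
v=13: a=13^3·(≡6), b=13^2·(≡7) mod 13; (6|13)=-1, (7|13)=-1; (−1)^{3·2·6}·(-1)^2·(-1)^3 = -1.
v=23: a=23^5·(≡7), b=23^2·(≡3) mod 23; (7|23)=-1, (3|23)=+1; (−1)^{5·2·11}·(-1)^2·(+1)^5 = +1.
v=7: a=7^0·(≡1), b=7^1·(≡6) mod 7; (1|7)=+1, (6|7)=-1; (−1)^{0·1·3}·(+1)^1·(-1)^0 = +1.
v=3: a=3^2·(≡2), b=3^0·(≡1) mod 3; (2|3)=-1, (1|3)=+1; (−1)^{2·0·1}·(-1)^0·(+1)^2 = +1.
v=5: a=5^6·(≡1), b=5^3·(≡3) mod 5; (1|5)=+1, (3|5)=-1; (−1)^{6·3·2}·(+1)^3·(-1)^6 = +1.
|Ram(5681, -665)| = 2, even; anisotropic at {13, 19}.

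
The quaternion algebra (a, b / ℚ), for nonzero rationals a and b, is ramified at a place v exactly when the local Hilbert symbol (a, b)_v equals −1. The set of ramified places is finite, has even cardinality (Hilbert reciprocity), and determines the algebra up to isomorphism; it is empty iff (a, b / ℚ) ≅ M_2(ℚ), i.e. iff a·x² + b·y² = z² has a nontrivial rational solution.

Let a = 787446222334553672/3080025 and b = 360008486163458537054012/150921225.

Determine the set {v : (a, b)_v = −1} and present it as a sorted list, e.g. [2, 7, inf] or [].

[11, 19]

(a, b) ≡ (2, 402743) mod (ℚ^×)²; places V = {2, 3, 5, 7, 11, 13, 19, 41, 47, ∞}.
(a,b)_11: α=2, u≡10; β=1, v≡1 (mod 11); (10|11)=-1, (1|11)=+1; sign (−1)^0·-1^1·+1^2 = -1.
(a,b)_2: α=3, β=2; u≡1, v≡7 (mod 8); ε(u)ε(v)=0·1, αω(v)=3·0, βω(u)=2·0; sum ≡ 0  ⇒  +1.
(a,b)_7: α=0, u≡4; β=-2, v≡5 (mod 7); (4|7)=+1, (5|7)=-1; sign (−1)^0·+1^-2·-1^0 = +1.
(a,b)_47: α=2, u≡16; β=1, v≡22 (mod 47); (16|47)=+1, (22|47)=-1; sign (−1)^0·+1^1·-1^2 = +1.
(a,b)_∞: sgn(2)=+, sgn(402743)=+, so +1.
(a,b)_19: α=4, u≡15; β=7, v≡10 (mod 19); (15|19)=-1, (10|19)=-1; sign (−1)^0·-1^7·-1^4 = -1.
(a,b)_41: α=4, u≡39; β=7, v≡27 (mod 41); (39|41)=+1, (27|41)=-1; sign (−1)^0·+1^7·-1^4 = +1.
(a,b)_3: α=-6, u≡2; β=-6, v≡2 (mod 3); (2|3)=-1, (2|3)=-1; sign (−1)^0·-1^-6·-1^-6 = +1.
(a,b)_5: α=-2, u≡2; β=-2, v≡3 (mod 5); (2|5)=-1, (3|5)=-1; sign (−1)^0·-1^-2·-1^-2 = +1.
(a,b)_13: α=-2, u≡6; β=-2, v≡4 (mod 13); (6|13)=-1, (4|13)=+1; sign (−1)^0·-1^-2·+1^-2 = +1.
|Ram(2, 402743)| = 2, even; anisotropic at {11, 19}.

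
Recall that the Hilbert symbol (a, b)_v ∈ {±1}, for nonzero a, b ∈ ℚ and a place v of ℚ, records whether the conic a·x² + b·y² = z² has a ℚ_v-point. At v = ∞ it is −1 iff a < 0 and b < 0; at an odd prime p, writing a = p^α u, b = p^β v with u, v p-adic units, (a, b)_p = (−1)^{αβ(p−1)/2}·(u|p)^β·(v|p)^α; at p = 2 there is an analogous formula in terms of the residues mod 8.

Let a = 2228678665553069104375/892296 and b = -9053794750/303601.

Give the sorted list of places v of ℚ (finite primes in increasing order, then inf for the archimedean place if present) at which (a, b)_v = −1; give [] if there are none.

(a, b) ≡ (163438, -17710) mod (ℚ^×)²; places V = {2, 3, 5, 7, 11, 13, 17, 19, 23, 29, ∞}.
(a,b)_2: α=-3, β=1; u≡7, v≡1 (mod 8); ε(u)ε(v)=1·0, αω(v)=-3·0, βω(u)=1·0; sum ≡ 0  ⇒  +1.
(a,b)_∞: sgn(163438)=+, sgn(-17710)=−, so +1.
(a,b)_5: α=4, u≡2; β=3, v≡2 (mod 5); (2|5)=-1, (2|5)=-1; sign (−1)^0·-1^3·-1^4 = -1.
(a,b)_17: α=-1, u≡15; β=0, v≡15 (mod 17); (15|17)=+1, (15|17)=+1; sign (−1)^0·+1^0·+1^-1 = +1.
(a,b)_19: α=1, u≡14; β=-2, v≡7 (mod 19); (14|19)=-1, (7|19)=+1; sign (−1)^0·-1^-2·+1^1 = +1.
(a,b)_3: α=-8, u≡1; β=0, v≡2 (mod 3); (1|3)=+1, (2|3)=-1; sign (−1)^0·+1^0·-1^-8 = +1.
(a,b)_11: α=3, u≡7; β=3, v≡7 (mod 11); (7|11)=-1, (7|11)=-1; sign (−1)^1·-1^3·-1^3 = -1.
(a,b)_29: α=0, u≡25; β=-2, v≡9 (mod 29); (25|29)=+1, (9|29)=+1; sign (−1)^0·+1^-2·+1^0 = +1.
(a,b)_13: α=6, u≡8; β=2, v≡10 (mod 13); (8|13)=-1, (10|13)=+1; sign (−1)^0·-1^2·+1^6 = +1.
(a,b)_7: α=4, u≡4; β=1, v≡1 (mod 7); (4|7)=+1, (1|7)=+1; sign (−1)^0·+1^1·+1^4 = +1.
(a,b)_23: α=3, u≡14; β=1, v≡2 (mod 23); (14|23)=-1, (2|23)=+1; sign (−1)^1·-1^1·+1^3 = +1.
|Ram(163438, -17710)| = 2, even; anisotropic at {5, 11}.

[5, 11]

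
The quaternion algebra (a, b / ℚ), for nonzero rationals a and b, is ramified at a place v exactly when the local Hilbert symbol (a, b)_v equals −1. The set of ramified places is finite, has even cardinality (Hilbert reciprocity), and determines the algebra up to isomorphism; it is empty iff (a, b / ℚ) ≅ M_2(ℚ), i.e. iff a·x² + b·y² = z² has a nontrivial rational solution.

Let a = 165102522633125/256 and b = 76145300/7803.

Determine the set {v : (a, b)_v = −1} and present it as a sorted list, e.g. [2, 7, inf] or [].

[3, 29]

(a, b) ≡ (6293, 18879) mod (ℚ^×)²; places V = {2, 3, 5, 7, 11, 17, 19, 29, 31, ∞}.
(a,b)_7: α=1, u≡3; β=1, v≡1 (mod 7); (3|7)=-1, (1|7)=+1; sign (−1)^1·-1^1·+1^1 = +1.
(a,b)_2: α=-8, β=2; u≡5, v≡7 (mod 8); ε(u)ε(v)=0·1, αω(v)=-8·0, βω(u)=2·1; sum ≡ 0  ⇒  +1.
(a,b)_11: α=2, u≡9; β=2, v≡3 (mod 11); (9|11)=+1, (3|11)=+1; sign (−1)^0·+1^2·+1^2 = +1.
(a,b)_31: α=3, u≡29; β=1, v≡19 (mod 31); (29|31)=-1, (19|31)=+1; sign (−1)^1·-1^1·+1^3 = +1.
(a,b)_∞: sgn(6293)=+, sgn(18879)=+, so +1.
(a,b)_19: α=2, u≡16; β=0, v≡2 (mod 19); (16|19)=+1, (2|19)=-1; sign (−1)^0·+1^0·-1^2 = +1.
(a,b)_29: α=1, u≡10; β=1, v≡20 (mod 29); (10|29)=-1, (20|29)=+1; sign (−1)^0·-1^1·+1^1 = -1.
(a,b)_3: α=0, u≡2; β=-3, v≡2 (mod 3); (2|3)=-1, (2|3)=-1; sign (−1)^0·-1^-3·-1^0 = -1.
(a,b)_17: α=0, u≡3; β=-2, v≡9 (mod 17); (3|17)=-1, (9|17)=+1; sign (−1)^0·-1^-2·+1^0 = +1.
(a,b)_5: α=4, u≡3; β=2, v≡4 (mod 5); (3|5)=-1, (4|5)=+1; sign (−1)^0·-1^2·+1^4 = +1.
Ram(6293, 18879) = {3, 29}; no ℚ_3-point on the conic.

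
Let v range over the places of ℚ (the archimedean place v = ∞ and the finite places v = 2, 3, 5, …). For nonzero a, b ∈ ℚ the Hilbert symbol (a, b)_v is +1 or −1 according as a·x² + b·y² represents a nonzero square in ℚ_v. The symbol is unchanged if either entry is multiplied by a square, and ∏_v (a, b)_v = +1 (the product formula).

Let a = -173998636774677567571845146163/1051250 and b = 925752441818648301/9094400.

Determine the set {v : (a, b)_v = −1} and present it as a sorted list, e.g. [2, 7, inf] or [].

(a, b) ≡ (-34086, 12441) mod (ℚ^×)²; places V = {2, 3, 5, 7, 11, 13, 17, 19, 23, 29, 37, ∞}.
(a,b)_29: α=-2, u≡8; β=-1, v≡9 (mod 29); (8|29)=-1, (9|29)=+1; sign (−1)^0·-1^-1·+1^-2 = -1.
(a,b)_3: α=1, u≡2; β=1, v≡1 (mod 3); (2|3)=-1, (1|3)=+1; sign (−1)^1·-1^1·+1^1 = +1.
(a,b)_19: α=3, u≡1; β=2, v≡13 (mod 19); (1|19)=+1, (13|19)=-1; sign (−1)^0·+1^2·-1^3 = -1.
(a,b)_5: α=-4, u≡1; β=-2, v≡1 (mod 5); (1|5)=+1, (1|5)=+1; sign (−1)^0·+1^-2·+1^-4 = +1.
(a,b)_17: α=2, u≡8; β=2, v≡7 (mod 17); (8|17)=+1, (7|17)=-1; sign (−1)^0·+1^2·-1^2 = +1.
(a,b)_∞: sgn(-34086)=−, sgn(12441)=+, so +1.
(a,b)_23: α=3, u≡16; β=2, v≡7 (mod 23); (16|23)=+1, (7|23)=-1; sign (−1)^0·+1^2·-1^3 = -1.
(a,b)_13: α=9, u≡9; β=5, v≡11 (mod 13); (9|13)=+1, (11|13)=-1; sign (−1)^0·+1^5·-1^9 = -1.
(a,b)_7: α=0, u≡1; β=-2, v≡2 (mod 7); (1|7)=+1, (2|7)=+1; sign (−1)^0·+1^-2·+1^0 = +1.
(a,b)_11: α=2, u≡9; β=1, v≡5 (mod 11); (9|11)=+1, (5|11)=+1; sign (−1)^0·+1^1·+1^2 = +1.
(a,b)_2: α=-1, β=-8; u≡5, v≡1 (mod 8); ε(u)ε(v)=0·0, αω(v)=-1·0, βω(u)=-8·1; sum ≡ 0  ⇒  +1.
(a,b)_37: α=4, u≡9; β=2, v≡30 (mod 37); (9|37)=+1, (30|37)=+1; sign (−1)^0·+1^2·+1^4 = +1.
|Ram(-34086, 12441)| = 4, even; anisotropic at {13, 19, 23, 29}.

[13, 19, 23, 29]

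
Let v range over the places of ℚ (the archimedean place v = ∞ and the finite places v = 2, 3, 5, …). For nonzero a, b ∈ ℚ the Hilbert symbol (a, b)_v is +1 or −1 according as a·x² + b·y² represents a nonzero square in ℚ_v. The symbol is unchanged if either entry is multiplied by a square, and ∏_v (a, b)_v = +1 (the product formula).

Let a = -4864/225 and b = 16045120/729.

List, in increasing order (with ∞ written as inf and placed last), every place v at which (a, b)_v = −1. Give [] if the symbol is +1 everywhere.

[13, 29]

Mod squares: a ≡ -19, b ≡ 250705. Check v ∈ {∞, 2, 3, 5, 7, 13, 19, 29}.
v=13: a=13^0·(≡6), b=13^1·(≡7) mod 13; (6|13)=-1, (7|13)=-1; (−1)^{0·1·6}·(-1)^1·(-1)^0 = -1.
v=19: a=19^1·(≡3), b=19^1·(≡9) mod 19; (3|19)=-1, (9|19)=+1; (−1)^{1·1·9}·(-1)^1·(+1)^1 = +1.
v=7: a=7^0·(≡1), b=7^1·(≡3) mod 7; (1|7)=+1, (3|7)=-1; (−1)^{0·1·3}·(+1)^1·(-1)^0 = +1.
v=2: v_2(a)=8, v_2(b)=6; units ≡ 5, 1 (mod 8); ε·ε+αω+βω = 0·0+8·0+6·1 ≡ 0  ⇒  (a,b)_2 = +1.
v=3: a=3^-2·(≡2), b=3^-6·(≡1) mod 3; (2|3)=-1, (1|3)=+1; (−1)^{-2·-6·1}·(-1)^-6·(+1)^-2 = +1.
v=5: a=5^-2·(≡4), b=5^1·(≡1) mod 5; (4|5)=+1, (1|5)=+1; (−1)^{-2·1·2}·(+1)^1·(+1)^-2 = +1.
v=∞: -19 < 0 and 250705 > 0  ⇒  (a,b)_∞ = +1.
v=29: a=29^0·(≡3), b=29^1·(≡19) mod 29; (3|29)=-1, (19|29)=-1; (−1)^{0·1·14}·(-1)^1·(-1)^0 = -1.
Ram(-19, 250705) = {13, 29}; no ℚ_13-point on the conic.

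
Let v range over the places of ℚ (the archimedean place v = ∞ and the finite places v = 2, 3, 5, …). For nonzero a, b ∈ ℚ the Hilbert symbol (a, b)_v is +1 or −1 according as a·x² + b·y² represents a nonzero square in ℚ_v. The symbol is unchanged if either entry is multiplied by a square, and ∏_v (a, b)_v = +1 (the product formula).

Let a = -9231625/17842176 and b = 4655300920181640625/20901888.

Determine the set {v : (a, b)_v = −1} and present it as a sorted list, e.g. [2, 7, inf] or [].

Mod squares: a ≡ -2185, b ≡ 15295. Check v ∈ {∞, 2, 3, 5, 7, 11, 13, 19, 23}.
v=23: a=23^1·(≡5), b=23^3·(≡19) mod 23; (5|23)=-1, (19|23)=-1; (−1)^{1·3·11}·(-1)^3·(-1)^1 = -1.
v=3: a=3^-2·(≡2), b=3^-6·(≡1) mod 3; (2|3)=-1, (1|3)=+1; (−1)^{-2·-6·1}·(-1)^-6·(+1)^-2 = +1.
v=2: v_2(a)=-14, v_2(b)=-12; units ≡ 7, 7 (mod 8); ε·ε+αω+βω = 1·1+-14·0+-12·0 ≡ 1  ⇒  (a,b)_2 = -1.
v=11: a=11^-2·(≡4), b=11^0·(≡4) mod 11; (4|11)=+1, (4|11)=+1; (−1)^{-2·0·5}·(+1)^0·(+1)^-2 = +1.
v=19: a=19^1·(≡13), b=19^3·(≡4) mod 19; (13|19)=-1, (4|19)=+1; (−1)^{1·3·9}·(-1)^3·(+1)^1 = +1.
v=∞: -2185 < 0 and 15295 > 0  ⇒  (a,b)_∞ = +1.
v=13: a=13^2·(≡1), b=13^4·(≡11) mod 13; (1|13)=+1, (11|13)=-1; (−1)^{2·4·6}·(+1)^4·(-1)^2 = +1.
v=5: a=5^3·(≡2), b=5^9·(≡1) mod 5; (2|5)=-1, (1|5)=+1; (−1)^{3·9·2}·(-1)^9·(+1)^3 = -1.
v=7: a=7^0·(≡5), b=7^-1·(≡1) mod 7; (5|7)=-1, (1|7)=+1; (−1)^{0·-1·3}·(-1)^-1·(+1)^0 = -1.
Ram(-2185, 15295) = {2, 5, 7, 23}; no ℚ_2-point on the conic.

[2, 5, 7, 23]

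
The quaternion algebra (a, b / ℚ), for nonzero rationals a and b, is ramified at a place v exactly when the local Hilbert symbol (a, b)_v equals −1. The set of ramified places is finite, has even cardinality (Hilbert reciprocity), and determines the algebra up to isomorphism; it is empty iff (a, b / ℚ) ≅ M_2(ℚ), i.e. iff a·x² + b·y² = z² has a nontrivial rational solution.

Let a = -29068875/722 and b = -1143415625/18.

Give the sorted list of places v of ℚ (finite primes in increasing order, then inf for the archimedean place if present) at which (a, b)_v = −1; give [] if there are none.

Mod squares: a ≡ -3190, b ≡ -3658930. Check v ∈ {∞, 2, 3, 5, 11, 19, 29, 31, 37}.
v=19: a=19^-2·(≡2), b=19^0·(≡14) mod 19; (2|19)=-1, (14|19)=-1; (−1)^{-2·0·9}·(-1)^0·(-1)^-2 = +1.
v=∞: -3190 < 0 and -3658930 < 0  ⇒  (a,b)_∞ = -1.
v=37: a=37^0·(≡17), b=37^1·(≡7) mod 37; (17|37)=-1, (7|37)=+1; (−1)^{0·1·18}·(-1)^1·(+1)^0 = -1.
v=31: a=31^0·(≡15), b=31^1·(≡18) mod 31; (15|31)=-1, (18|31)=+1; (−1)^{0·1·15}·(-1)^1·(+1)^0 = -1.
v=29: a=29^1·(≡16), b=29^1·(≡4) mod 29; (16|29)=+1, (4|29)=+1; (−1)^{1·1·14}·(+1)^1·(+1)^1 = +1.
v=5: a=5^3·(≡2), b=5^5·(≡4) mod 5; (2|5)=-1, (4|5)=+1; (−1)^{3·5·2}·(-1)^5·(+1)^3 = -1.
v=2: v_2(a)=-1, v_2(b)=-1; units ≡ 5, 7 (mod 8); ε·ε+αω+βω = 0·1+-1·0+-1·1 ≡ 1  ⇒  (a,b)_2 = -1.
v=11: a=11^1·(≡10), b=11^1·(≡8) mod 11; (10|11)=-1, (8|11)=-1; (−1)^{1·1·5}·(-1)^1·(-1)^1 = -1.
v=3: a=3^6·(≡2), b=3^-2·(≡2) mod 3; (2|3)=-1, (2|3)=-1; (−1)^{6·-2·1}·(-1)^-2·(-1)^6 = +1.
|Ram(-3190, -3658930)| = 6, even; anisotropic at {2, 5, 11, 31, 37, ∞}.

[2, 5, 11, 31, 37, inf]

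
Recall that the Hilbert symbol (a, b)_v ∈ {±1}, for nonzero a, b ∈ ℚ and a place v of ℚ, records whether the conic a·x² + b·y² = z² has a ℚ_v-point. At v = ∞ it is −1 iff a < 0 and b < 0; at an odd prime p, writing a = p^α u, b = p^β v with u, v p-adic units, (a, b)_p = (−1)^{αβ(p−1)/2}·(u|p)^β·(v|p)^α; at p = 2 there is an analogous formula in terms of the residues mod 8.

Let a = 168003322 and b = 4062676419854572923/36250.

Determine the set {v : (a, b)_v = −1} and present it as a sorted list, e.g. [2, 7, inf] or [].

(a, b) ≡ (168003322, 2494) mod (ℚ^×)²; places V = {2, 3, 5, 13, 29, 31, 41, 43, 53, ∞}.
(a,b)_29: α=1, u≡4; β=-1, v≡4 (mod 29); (4|29)=+1, (4|29)=+1; sign (−1)^0·+1^-1·+1^1 = +1.
(a,b)_5: α=0, u≡2; β=-4, v≡1 (mod 5); (2|5)=-1, (1|5)=+1; sign (−1)^0·-1^-4·+1^0 = +1.
(a,b)_3: α=0, u≡1; β=6, v≡1 (mod 3); (1|3)=+1, (1|3)=+1; sign (−1)^0·+1^6·+1^0 = +1.
(a,b)_2: α=1, β=-1; u≡5, v≡7 (mod 8); ε(u)ε(v)=0·1, αω(v)=1·0, βω(u)=-1·1; sum ≡ 1  ⇒  -1.
(a,b)_13: α=0, u≡6; β=4, v≡6 (mod 13); (6|13)=-1, (6|13)=-1; sign (−1)^0·-1^4·-1^0 = +1.
(a,b)_31: α=1, u≡11; β=2, v≡4 (mod 31); (11|31)=-1, (4|31)=+1; sign (−1)^0·-1^2·+1^1 = +1.
(a,b)_∞: sgn(168003322)=+, sgn(2494)=+, so +1.
(a,b)_41: α=1, u≡20; β=2, v≡22 (mod 41); (20|41)=+1, (22|41)=-1; sign (−1)^0·+1^2·-1^1 = -1.
(a,b)_53: α=1, u≡50; β=2, v≡19 (mod 53); (50|53)=-1, (19|53)=-1; sign (−1)^0·-1^2·-1^1 = -1.
(a,b)_43: α=1, u≡31; β=1, v≡16 (mod 43); (31|43)=+1, (16|43)=+1; sign (−1)^1·+1^1·+1^1 = -1.
(168003322, 2494 / ℚ) ramifies at {2, 41, 43, 53}: a division algebra.

[2, 41, 43, 53]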